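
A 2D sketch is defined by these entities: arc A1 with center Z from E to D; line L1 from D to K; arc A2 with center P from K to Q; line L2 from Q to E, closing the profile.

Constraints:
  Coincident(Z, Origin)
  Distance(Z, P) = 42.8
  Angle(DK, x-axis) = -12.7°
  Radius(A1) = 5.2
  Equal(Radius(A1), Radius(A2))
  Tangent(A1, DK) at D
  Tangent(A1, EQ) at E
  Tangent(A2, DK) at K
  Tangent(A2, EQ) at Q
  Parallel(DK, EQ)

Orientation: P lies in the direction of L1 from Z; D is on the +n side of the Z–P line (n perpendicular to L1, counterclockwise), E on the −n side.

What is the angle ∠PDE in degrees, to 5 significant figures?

83.073°

The slot axis is L1's direction at -12.7°, so u = (cos -12.7°, sin -12.7°) = (0.97553, -0.21985) and n = (−sin -12.7°, cos -12.7°) = (0.21985, 0.97553). Z is at the origin and P lies 42.8 along u from Z, so P = 42.8·u = (41.753, -9.4094). Tangency of A1 to both parallel lines with radius 5.2 puts D and E at Z ± 5.2·n: D = (1.1432, 5.0728), E = (-1.1432, -5.0728). Then cos ∠PDE = DP·DE / (|DP||DE|), giving 83.073°.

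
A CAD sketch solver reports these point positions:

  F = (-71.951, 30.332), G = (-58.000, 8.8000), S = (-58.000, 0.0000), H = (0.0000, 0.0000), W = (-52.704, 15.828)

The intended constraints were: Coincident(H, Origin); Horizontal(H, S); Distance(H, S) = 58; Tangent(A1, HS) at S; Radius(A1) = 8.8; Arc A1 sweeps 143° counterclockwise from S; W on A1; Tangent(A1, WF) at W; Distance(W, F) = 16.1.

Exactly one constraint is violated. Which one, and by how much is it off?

Distance(W, F) = 16.1 — off by 8.00.

H = (0.00, 0.00) ✓; H.y = 0.00, S.y = 0.00 ✓; |HS| = 58.00 ✓; ∠(GS, SH) = 90.00° ✓; |GS| = 8.800 ✓; bearing(G→W) − bearing(G→S) = 143.0° ✓; |GW| = 8.800 ✓; ∠(GW, WF) = 90.00° ✓; |WF| = 24.10 ✗.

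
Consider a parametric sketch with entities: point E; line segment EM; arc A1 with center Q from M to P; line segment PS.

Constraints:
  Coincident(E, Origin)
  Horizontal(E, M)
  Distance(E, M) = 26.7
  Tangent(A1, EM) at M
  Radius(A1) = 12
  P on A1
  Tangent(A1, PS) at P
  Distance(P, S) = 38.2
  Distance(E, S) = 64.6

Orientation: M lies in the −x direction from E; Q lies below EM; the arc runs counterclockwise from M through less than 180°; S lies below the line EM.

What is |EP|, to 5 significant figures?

40.153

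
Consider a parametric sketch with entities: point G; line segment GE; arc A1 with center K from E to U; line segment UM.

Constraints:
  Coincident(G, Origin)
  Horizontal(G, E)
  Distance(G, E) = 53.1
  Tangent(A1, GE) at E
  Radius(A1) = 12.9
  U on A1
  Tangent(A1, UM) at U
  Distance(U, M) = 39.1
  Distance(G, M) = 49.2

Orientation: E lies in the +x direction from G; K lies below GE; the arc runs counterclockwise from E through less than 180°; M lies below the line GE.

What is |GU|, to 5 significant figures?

42.106

Checks: |KU| = 12.90 ✓; ∠(KU, UM) = 90.00° ✓; |UM| = 39.10 ✓; |GM| = 49.20 ✓.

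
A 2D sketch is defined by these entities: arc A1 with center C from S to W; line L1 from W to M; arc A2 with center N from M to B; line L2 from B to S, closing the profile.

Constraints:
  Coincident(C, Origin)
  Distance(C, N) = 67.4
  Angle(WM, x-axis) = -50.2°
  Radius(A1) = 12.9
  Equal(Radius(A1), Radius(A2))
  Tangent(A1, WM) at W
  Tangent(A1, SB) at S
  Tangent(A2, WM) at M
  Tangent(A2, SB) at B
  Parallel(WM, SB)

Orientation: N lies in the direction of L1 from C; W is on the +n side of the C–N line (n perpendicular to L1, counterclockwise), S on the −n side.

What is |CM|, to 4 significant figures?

68.62

Tangency of A1 to both parallel lines with radius 12.9 puts W and S at C ± 12.9·n: W = (9.911, 8.257), S = (-9.911, -8.257). Equal radii place M and B the same way about N: M = N + 12.9·n = (53.05, -43.52), B = N − 12.9·n = (33.23, -60.04). Then |CM| = |M − C| = 68.62.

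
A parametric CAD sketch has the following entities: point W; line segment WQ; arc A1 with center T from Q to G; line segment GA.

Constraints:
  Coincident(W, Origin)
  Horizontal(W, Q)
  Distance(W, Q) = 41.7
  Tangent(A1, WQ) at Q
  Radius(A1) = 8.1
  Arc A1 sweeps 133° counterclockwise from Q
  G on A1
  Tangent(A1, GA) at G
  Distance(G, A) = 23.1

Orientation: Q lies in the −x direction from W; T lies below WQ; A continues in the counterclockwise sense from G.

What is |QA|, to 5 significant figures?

32.063

On A1, Q sits at bearing 90° from T; a 133° counterclockwise sweep puts G at bearing 223°, so G = T + 8.1·(cos 223°, sin 223°) = (-47.624, -13.624). The tangent condition forces TG to be normal to GA, so GA runs along (−sin 223°, cos 223°); with |GA| = 23.1, A = (-31.870, -30.518). Then |QA| = |A − Q| = 32.063.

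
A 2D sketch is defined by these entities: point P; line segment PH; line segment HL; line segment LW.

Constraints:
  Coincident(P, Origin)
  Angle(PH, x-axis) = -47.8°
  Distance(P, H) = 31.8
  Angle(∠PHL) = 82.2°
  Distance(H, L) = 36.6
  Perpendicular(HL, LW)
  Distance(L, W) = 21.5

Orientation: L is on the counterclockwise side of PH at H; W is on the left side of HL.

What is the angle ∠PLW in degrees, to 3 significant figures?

45.7°

∠PHL = 82.2°, so HL runs at -47.8° + (180° − 82.2°) = 50.0° from the x-axis; with |HL| = 36.6, L = H + 36.6·(cos 50.0°, sin 50.0°) = (44.9, 4.48). HL ⟂ LW; with |LW| = 21.5 on the left of HL, W = L + 21.5·(-0.766, 0.643) = (28.4, 18.3). Then cos ∠PLW = LP·LW / (|LP||LW|), giving 45.7°.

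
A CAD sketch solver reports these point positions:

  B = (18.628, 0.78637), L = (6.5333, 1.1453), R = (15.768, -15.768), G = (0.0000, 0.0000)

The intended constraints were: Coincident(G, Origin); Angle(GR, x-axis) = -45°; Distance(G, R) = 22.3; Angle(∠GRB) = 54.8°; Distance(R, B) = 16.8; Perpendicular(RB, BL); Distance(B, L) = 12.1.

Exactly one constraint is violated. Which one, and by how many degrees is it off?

Perpendicular(RB, BL) — off by 8.10°.

G = (0.00, 0.00) ✓; GR at -45.00° ✓; |GR| = 22.30 ✓; ∠GRB = 54.80° ✓; |RB| = 16.80 ✓; ∠(RB, BL) = 98.10° ✗; |BL| = 12.10 ✓.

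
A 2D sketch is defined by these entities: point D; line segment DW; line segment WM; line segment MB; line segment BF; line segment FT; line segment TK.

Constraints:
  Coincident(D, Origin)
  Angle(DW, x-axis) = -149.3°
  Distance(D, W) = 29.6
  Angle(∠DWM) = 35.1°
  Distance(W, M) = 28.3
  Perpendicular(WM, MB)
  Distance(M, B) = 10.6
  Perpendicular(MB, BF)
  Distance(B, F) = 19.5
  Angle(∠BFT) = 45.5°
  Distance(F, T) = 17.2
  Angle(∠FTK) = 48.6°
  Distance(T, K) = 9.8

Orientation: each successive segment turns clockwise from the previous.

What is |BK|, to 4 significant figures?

7.190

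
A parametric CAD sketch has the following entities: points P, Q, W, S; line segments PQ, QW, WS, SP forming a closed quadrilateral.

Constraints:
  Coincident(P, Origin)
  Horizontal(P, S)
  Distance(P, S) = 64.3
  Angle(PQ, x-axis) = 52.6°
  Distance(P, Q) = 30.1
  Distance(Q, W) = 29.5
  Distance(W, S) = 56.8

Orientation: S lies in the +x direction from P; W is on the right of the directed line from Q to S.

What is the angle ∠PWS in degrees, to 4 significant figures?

151.1°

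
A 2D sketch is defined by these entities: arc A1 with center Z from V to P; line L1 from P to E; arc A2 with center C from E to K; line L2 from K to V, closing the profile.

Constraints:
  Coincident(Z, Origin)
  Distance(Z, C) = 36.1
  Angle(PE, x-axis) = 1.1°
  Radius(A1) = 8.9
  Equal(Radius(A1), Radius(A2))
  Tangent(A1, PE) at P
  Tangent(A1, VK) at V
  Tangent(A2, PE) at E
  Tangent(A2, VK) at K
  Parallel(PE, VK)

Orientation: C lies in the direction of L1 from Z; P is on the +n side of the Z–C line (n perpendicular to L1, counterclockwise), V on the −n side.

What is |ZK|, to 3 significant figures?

37.2

The slot axis is L1's direction at 1.1°, so u = (cos 1.1°, sin 1.1°) = (1.00, 0.0192) and n = (−sin 1.1°, cos 1.1°) = (-0.0192, 1.00). Z is at the origin and C lies 36.1 along u from Z, so C = 36.1·u = (36.1, 0.693). Tangency of A1 to both parallel lines with radius 8.9 puts P and V at Z ± 8.9·n: P = (-0.171, 8.90), V = (0.171, -8.90). Equal radii place E and K the same way about C: E = C + 8.9·n = (35.9, 9.59), K = C − 8.9·n = (36.3, -8.21). Then |ZK| = |K − Z| = 37.2.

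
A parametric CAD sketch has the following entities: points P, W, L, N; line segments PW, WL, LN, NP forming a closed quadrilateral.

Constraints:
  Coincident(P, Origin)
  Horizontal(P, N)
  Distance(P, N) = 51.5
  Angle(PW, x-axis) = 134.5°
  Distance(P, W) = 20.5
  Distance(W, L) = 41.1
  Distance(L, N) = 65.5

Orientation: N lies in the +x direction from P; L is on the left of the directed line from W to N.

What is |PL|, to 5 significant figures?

49.708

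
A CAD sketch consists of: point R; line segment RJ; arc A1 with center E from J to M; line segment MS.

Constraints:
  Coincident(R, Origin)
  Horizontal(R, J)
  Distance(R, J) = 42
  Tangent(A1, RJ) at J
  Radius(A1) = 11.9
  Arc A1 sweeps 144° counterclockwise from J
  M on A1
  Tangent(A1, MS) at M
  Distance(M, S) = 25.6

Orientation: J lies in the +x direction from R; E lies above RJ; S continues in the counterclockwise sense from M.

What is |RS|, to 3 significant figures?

46.2

On A1, J sits at bearing -90° from E; a 144° counterclockwise sweep puts M at bearing 54°, so M = E + 11.9·(cos 54°, sin 54°) = (49.0, 21.5). Tangency of A1 to MS means the radius EM is perpendicular to MS, so MS runs along (−sin 54°, cos 54°); with |MS| = 25.6, S = (28.3, 36.6). Then |RS| = |S − R| = 46.2.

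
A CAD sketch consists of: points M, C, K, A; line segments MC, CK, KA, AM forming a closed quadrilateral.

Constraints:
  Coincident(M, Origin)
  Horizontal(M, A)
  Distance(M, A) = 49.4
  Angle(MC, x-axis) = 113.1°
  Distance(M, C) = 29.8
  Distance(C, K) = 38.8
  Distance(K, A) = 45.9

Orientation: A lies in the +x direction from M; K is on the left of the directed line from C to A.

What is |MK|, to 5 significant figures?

46.556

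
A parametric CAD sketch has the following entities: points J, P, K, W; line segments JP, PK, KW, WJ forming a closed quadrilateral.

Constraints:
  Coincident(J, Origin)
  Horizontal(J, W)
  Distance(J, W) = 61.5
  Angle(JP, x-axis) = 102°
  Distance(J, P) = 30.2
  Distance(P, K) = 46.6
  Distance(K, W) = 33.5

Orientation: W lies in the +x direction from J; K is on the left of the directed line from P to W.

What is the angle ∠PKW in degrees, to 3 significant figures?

134°

Checks: |PK| = 46.60 ✓; |KW| = 33.50 ✓.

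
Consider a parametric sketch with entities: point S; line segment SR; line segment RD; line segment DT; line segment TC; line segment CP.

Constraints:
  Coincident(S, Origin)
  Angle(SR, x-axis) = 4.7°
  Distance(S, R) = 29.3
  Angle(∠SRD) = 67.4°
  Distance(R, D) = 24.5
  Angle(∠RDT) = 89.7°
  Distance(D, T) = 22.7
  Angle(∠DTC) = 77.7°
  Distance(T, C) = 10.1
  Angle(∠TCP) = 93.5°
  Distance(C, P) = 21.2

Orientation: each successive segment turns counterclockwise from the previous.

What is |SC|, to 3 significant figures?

7.32

S is at the origin; SR runs at 4.7° with length 29.3, so R = (29.2, 2.40). ∠SRD = 67.4° gives RD at 117° from the x-axis; with |RD| = 24.5, D = (18.0, 24.2). ∠RDT = 89.7° gives DT at -152° from the x-axis; with |DT| = 22.7, T = (-2.15, 13.7). ∠DTC = 77.7° gives TC at -50.1° from the x-axis; with |TC| = 10.1, C = (4.33, 5.91). Then |SC| = |C − S| = 7.32.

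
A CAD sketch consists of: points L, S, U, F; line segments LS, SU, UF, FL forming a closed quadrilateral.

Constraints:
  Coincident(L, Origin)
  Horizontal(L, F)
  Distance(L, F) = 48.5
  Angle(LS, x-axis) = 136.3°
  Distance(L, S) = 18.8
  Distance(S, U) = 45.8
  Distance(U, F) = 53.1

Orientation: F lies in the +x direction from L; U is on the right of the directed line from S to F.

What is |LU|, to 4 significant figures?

29.52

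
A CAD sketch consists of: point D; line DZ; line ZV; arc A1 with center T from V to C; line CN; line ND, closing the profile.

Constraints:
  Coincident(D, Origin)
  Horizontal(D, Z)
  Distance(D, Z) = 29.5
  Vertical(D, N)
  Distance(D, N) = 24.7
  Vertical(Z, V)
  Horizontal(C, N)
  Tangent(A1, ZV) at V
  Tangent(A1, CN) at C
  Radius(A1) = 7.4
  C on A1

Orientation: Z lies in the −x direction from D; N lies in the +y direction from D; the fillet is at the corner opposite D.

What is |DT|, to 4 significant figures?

28.07

DN is vertical with |DN| = 24.7 and N on the +y side, so N = (0.000, 24.70). The virtual corner opposite D is at (-29.50, 24.70). A1 meets ZV tangentially, so TV is at right angles to ZV and tangency of A1 to CN means the radius TC is perpendicular to CN, with radius 7.4, so the center T sits 7.4 in from both sides at T = (-22.10, 17.30). Then |DT| = |T − D| = 28.07.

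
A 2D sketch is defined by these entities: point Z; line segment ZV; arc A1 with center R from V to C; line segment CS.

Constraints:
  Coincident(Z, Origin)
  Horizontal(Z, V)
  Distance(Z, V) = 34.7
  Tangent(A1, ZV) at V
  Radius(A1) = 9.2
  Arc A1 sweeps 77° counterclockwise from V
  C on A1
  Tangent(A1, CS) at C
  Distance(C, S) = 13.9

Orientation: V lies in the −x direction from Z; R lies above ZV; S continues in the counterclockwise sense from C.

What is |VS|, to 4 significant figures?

23.95

Z is at the origin; ZV is horizontal with |ZV| = 34.7 and V on the −x side, so V = (-34.70, 0.000). A1 meets ZV tangentially, so RV is at right angles to ZV, so R = V + (0, 9.2) = (-34.70, 9.200). On A1, V sits at bearing -90° from R; a 77° counterclockwise sweep puts C at bearing -13°, so C = R + 9.2·(cos -13°, sin -13°) = (-25.74, 7.130). A1 meets CS tangentially, so RC is at right angles to CS, so CS runs along (−sin -13°, cos -13°); with |CS| = 13.9, S = (-22.61, 20.67). Then |VS| = |S − V| = 23.95.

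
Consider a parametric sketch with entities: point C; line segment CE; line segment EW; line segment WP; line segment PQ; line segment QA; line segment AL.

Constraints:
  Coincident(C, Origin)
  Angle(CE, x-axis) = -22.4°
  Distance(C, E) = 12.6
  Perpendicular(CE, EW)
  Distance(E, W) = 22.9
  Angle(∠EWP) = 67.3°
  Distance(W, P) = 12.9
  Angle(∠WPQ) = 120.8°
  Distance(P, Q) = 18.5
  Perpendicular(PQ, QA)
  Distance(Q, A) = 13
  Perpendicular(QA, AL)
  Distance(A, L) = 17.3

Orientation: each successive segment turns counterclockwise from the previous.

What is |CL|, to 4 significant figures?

20.04

C is at the origin; CE runs at -22.4° with length 12.6, so E = (11.65, -4.801). The perpendicularity gives EW at right angles to CE, so EW runs at 67.60°; with |EW| = 22.9, W = (20.38, 16.37). ∠EWP = 67.3° gives WP at -179.7° from the x-axis; with |WP| = 12.9, P = (7.476, 16.30). ∠WPQ = 120.8° gives PQ at -120.5° from the x-axis; with |PQ| = 18.5, Q = (-1.913, 0.3629). The perpendicularity gives QA at right angles to PQ, so QA runs at -30.50°; with |QA| = 13.0, A = (9.288, -6.235). The perpendicularity gives AL at right angles to QA, so AL runs at 59.50°; with |AL| = 17.3, L = (18.07, 8.671). Then |CL| = |L − C| = 20.04.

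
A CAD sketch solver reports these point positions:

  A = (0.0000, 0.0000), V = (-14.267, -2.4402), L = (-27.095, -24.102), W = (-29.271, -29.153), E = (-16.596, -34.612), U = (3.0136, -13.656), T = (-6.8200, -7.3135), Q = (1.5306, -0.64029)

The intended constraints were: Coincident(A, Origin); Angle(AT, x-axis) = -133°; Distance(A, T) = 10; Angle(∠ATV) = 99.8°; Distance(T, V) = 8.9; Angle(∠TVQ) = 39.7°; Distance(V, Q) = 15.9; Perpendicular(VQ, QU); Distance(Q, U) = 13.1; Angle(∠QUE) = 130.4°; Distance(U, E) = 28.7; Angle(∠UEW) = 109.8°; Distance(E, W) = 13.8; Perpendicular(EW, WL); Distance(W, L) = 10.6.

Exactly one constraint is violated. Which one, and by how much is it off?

Distance(W, L) = 10.6 — off by 5.10.

A = (0.00, 0.00) ✓; AT at -133.0° ✓; |AT| = 10.00 ✓; ∠ATV = 99.80° ✓; |TV| = 8.900 ✓; ∠TVQ = 39.70° ✓; |VQ| = 15.90 ✓; ∠(VQ, QU) = 90.00° ✓; |QU| = 13.10 ✓; ∠QUE = 130.4° ✓; |UE| = 28.70 ✓; ∠UEW = 109.8° ✓; |EW| = 13.80 ✓; ∠(EW, WL) = 90.01° ✓; |WL| = 5.500 ✗.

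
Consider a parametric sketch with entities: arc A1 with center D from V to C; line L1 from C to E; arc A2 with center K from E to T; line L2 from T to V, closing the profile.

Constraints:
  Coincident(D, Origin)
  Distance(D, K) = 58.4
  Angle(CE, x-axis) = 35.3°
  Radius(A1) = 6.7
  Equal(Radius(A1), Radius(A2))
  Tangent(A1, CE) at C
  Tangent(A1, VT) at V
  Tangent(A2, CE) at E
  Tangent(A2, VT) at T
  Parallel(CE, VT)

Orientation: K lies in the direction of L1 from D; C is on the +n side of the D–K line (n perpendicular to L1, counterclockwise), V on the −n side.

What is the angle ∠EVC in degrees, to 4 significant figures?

77.08°

The slot axis is L1's direction at 35.3°, so u = (cos 35.3°, sin 35.3°) = (0.8161, 0.5779) and n = (−sin 35.3°, cos 35.3°) = (-0.5779, 0.8161). D is at the origin and K lies 58.4 along u from D, so K = 58.4·u = (47.66, 33.75). Tangency of A1 to both parallel lines with radius 6.7 puts C and V at D ± 6.7·n: C = (-3.872, 5.468), V = (3.872, -5.468). Equal radii place E and T the same way about K: E = K + 6.7·n = (43.79, 39.22), T = K − 6.7·n = (51.53, 28.28). Then cos ∠EVC = VE·VC / (|VE||VC|), giving 77.08°.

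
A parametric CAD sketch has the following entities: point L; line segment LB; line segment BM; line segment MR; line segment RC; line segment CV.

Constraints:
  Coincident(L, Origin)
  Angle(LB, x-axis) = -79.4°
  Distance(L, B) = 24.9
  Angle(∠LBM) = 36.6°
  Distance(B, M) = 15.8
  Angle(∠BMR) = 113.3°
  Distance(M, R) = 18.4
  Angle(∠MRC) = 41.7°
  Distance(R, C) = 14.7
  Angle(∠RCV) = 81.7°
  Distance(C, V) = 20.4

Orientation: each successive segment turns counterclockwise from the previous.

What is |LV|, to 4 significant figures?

21.23

∠MRC = 41.7° gives RC at -91.00° from the x-axis; with |RC| = 14.7, C = (-0.7485, -11.02). ∠RCV = 81.7° gives CV at 7.300° from the x-axis; with |CV| = 20.4, V = (19.49, -8.430). Then |LV| = |V − L| = 21.23.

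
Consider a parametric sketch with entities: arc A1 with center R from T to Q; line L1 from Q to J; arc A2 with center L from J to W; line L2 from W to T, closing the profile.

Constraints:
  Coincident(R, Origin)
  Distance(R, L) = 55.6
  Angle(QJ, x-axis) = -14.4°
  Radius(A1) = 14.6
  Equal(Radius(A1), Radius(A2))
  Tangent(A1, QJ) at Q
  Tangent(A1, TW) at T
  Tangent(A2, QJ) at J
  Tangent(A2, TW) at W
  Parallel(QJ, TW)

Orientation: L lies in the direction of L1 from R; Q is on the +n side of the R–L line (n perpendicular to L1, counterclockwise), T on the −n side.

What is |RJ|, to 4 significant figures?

57.48

The slot axis is L1's direction at -14.4°, so u = (cos -14.4°, sin -14.4°) = (0.9686, -0.2487) and n = (−sin -14.4°, cos -14.4°) = (0.2487, 0.9686). R is at the origin and L lies 55.6 along u from R, so L = 55.6·u = (53.85, -13.83). Tangency of A1 to both parallel lines with radius 14.6 puts Q and T at R ± 14.6·n: Q = (3.631, 14.14), T = (-3.631, -14.14). Equal radii place J and W the same way about L: J = L + 14.6·n = (57.48, 0.3142), W = L − 14.6·n = (50.22, -27.97). Then |RJ| = |J − R| = 57.48.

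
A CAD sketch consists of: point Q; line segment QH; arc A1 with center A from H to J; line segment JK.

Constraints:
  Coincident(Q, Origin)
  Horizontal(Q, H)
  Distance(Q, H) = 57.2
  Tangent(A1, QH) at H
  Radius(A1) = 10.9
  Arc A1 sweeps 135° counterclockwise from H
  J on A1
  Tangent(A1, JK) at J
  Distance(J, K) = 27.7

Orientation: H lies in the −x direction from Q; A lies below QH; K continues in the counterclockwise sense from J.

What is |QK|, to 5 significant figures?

59.269

Q is at the origin; Q and H share the same y with |QH| = 57.2 and H on the −x side, so H = (-57.200, 0.0000). The tangent condition forces AH to be normal to QH, so A = H + (0, -10.9) = (-57.200, -10.900). On A1, H sits at bearing 90° from A; a 135° counterclockwise sweep puts J at bearing 225°, so J = A + 10.9·(cos 225°, sin 225°) = (-64.907, -18.607). A1 meets JK tangentially, so AJ is at right angles to JK, so JK runs along (−sin 225°, cos 225°); with |JK| = 27.7, K = (-45.321, -38.194). Then |QK| = |K − Q| = 59.269.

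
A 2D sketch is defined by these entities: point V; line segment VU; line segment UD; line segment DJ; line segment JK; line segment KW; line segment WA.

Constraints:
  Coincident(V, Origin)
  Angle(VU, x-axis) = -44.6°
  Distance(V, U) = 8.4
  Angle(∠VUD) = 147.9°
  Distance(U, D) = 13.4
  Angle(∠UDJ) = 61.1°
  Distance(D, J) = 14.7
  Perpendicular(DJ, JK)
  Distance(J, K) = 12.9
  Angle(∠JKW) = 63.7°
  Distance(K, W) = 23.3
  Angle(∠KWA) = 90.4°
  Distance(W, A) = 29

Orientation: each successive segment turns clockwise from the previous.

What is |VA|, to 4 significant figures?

39.99

V is at the origin; VU runs at -44.6° with length 8.4, so U = (5.981, -5.898). ∠VUD = 147.9° gives UD at -76.70° from the x-axis; with |UD| = 13.4, D = (9.064, -18.94). ∠UDJ = 61.1° gives DJ at 164.4° from the x-axis; with |DJ| = 14.7, J = (-5.095, -14.99). The perpendicularity gives JK at right angles to DJ, so JK runs at 74.40°; with |JK| = 12.9, K = (-1.626, -2.561). ∠JKW = 63.7° gives KW at -41.90° from the x-axis; with |KW| = 23.3, W = (15.72, -18.12). ∠KWA = 90.4° gives WA at -131.5° from the x-axis; with |WA| = 29.0, A = (-3.499, -39.84). Then |VA| = |A − V| = 39.99.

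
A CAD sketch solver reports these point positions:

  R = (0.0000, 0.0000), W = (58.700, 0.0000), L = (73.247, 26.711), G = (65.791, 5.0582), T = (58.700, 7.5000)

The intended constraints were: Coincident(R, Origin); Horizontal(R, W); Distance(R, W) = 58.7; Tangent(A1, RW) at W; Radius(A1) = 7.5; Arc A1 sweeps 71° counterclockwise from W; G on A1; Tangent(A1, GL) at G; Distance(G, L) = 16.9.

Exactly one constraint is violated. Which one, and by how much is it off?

Distance(G, L) = 16.9 — off by 6.00.

R = (0.00, 0.00) ✓; R.y = 0.00, W.y = 0.00 ✓; |RW| = 58.70 ✓; ∠(TW, WR) = 90.00° ✓; |TW| = 7.500 ✓; bearing(T→G) − bearing(T→W) = 71.00° ✓; |TG| = 7.500 ✓; ∠(TG, GL) = 90.00° ✓; |GL| = 22.90 ✗.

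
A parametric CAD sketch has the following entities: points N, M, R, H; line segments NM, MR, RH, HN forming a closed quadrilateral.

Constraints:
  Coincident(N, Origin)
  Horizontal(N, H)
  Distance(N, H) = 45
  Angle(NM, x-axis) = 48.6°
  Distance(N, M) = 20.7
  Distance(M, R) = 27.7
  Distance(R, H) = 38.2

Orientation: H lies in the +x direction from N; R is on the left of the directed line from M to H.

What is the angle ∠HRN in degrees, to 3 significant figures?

61.3°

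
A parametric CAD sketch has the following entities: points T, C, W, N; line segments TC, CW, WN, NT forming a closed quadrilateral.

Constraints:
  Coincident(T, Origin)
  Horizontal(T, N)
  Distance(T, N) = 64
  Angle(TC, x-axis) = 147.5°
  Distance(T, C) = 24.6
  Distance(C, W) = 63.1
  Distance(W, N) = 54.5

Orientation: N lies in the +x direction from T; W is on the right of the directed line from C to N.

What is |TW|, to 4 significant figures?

39.98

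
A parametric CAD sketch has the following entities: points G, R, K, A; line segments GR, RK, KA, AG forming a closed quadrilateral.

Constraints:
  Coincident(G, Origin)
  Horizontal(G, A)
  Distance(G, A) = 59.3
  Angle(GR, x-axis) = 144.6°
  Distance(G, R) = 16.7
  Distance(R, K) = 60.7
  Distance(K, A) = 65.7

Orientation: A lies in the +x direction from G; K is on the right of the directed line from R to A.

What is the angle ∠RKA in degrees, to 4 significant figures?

71.04°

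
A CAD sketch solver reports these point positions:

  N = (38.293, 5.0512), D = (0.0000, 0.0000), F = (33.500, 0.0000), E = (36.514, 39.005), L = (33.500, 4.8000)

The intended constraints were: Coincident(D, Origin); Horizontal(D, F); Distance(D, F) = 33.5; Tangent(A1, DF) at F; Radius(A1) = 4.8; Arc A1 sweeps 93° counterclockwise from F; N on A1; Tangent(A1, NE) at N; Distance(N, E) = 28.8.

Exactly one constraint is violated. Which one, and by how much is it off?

Distance(N, E) = 28.8 — off by 5.20.

D = (0.00, 0.00) ✓; D.y = 0.00, F.y = 0.00 ✓; |DF| = 33.50 ✓; ∠(LF, FD) = 90.00° ✓; |LF| = 4.800 ✓; bearing(L→N) − bearing(L→F) = 93.00° ✓; |LN| = 4.800 ✓; ∠(LN, NE) = 90.00° ✓; |NE| = 34.00 ✗.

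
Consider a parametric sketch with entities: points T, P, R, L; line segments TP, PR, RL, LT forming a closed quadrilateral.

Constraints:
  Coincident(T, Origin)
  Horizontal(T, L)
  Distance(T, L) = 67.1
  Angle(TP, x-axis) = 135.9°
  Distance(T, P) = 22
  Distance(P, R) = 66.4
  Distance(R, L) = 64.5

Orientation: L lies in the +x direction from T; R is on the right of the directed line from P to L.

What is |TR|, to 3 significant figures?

45.5

T is at the origin; TL is horizontal with |TL| = 67.1 and L in +x, so L = (67.1, 0). TP runs at 135.9° with |TP| = 22.0, so P = (-15.8, 15.3). R is determined by |PR| = 66.4 and |RL| = 64.5 together: it lies at the intersection of circle(P, 66.4) and circle(L, 64.5). With |PL| = 84.3, the foot of the radical line on PL is 43.6 from P and the perpendicular offset is √(66.4² − 43.6²) = 50.1. Taking the right-of-PL solution: R = (18.0, -41.8).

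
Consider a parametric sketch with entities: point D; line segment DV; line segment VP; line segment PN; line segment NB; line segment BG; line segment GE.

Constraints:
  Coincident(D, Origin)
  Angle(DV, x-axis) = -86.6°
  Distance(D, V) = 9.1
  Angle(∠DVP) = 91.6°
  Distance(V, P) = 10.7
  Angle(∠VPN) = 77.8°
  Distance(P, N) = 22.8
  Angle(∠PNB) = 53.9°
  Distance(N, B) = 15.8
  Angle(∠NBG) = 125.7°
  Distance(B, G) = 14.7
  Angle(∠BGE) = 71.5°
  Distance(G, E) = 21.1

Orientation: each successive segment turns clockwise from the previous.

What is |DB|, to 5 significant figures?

4.5908

D is at the origin; DV runs at -86.6° with length 9.1, so V = (0.53969, -9.0840). ∠DVP = 91.6° gives VP at -175.00° from the x-axis; with |VP| = 10.7, P = (-10.120, -10.017). ∠VPN = 77.8° gives PN at 82.800° from the x-axis; with |PN| = 22.8, N = (-7.2620, 12.604). ∠PNB = 53.9° gives NB at -43.300° from the x-axis; with |NB| = 15.8, B = (4.2368, 1.7677). Then |DB| = |B − D| = 4.5908.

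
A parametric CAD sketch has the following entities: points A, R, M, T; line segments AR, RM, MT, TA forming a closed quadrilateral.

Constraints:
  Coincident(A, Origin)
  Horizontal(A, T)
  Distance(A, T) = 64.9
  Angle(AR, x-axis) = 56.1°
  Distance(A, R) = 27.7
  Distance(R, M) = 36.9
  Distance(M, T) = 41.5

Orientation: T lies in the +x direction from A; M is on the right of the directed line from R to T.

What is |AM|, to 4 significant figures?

28.29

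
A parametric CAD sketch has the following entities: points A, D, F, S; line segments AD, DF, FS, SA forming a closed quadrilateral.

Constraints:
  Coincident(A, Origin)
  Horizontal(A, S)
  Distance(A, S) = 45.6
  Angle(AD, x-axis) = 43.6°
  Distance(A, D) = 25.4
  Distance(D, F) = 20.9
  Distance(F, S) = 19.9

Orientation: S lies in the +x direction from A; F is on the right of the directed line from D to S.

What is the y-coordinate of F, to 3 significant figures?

-2.03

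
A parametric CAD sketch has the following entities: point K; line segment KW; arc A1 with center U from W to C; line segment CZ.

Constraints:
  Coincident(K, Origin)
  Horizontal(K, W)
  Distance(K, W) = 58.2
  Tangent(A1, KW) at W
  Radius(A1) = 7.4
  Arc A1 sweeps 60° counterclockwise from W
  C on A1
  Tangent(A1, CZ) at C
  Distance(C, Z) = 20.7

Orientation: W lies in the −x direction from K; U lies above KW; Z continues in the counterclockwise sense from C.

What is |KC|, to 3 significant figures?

51.9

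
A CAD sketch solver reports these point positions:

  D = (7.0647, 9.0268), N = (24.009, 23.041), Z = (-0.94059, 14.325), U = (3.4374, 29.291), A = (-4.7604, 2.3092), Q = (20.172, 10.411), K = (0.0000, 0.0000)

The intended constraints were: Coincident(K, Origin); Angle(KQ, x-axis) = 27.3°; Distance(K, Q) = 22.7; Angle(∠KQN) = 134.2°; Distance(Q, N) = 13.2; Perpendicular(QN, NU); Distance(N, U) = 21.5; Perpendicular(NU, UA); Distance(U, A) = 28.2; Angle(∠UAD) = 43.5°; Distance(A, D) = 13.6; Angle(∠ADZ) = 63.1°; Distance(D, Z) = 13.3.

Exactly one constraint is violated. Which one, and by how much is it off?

Distance(D, Z) = 13.3 — off by 3.70.

K = (0.00, 0.00) ✓; KQ at 27.30° ✓; |KQ| = 22.70 ✓; ∠KQN = 134.2° ✓; |QN| = 13.20 ✓; ∠(QN, NU) = 90.00° ✓; |NU| = 21.50 ✓; ∠(NU, UA) = 90.00° ✓; |UA| = 28.20 ✓; ∠UAD = 43.50° ✓; |AD| = 13.60 ✓; ∠ADZ = 63.10° ✓; |DZ| = 9.600 ✗.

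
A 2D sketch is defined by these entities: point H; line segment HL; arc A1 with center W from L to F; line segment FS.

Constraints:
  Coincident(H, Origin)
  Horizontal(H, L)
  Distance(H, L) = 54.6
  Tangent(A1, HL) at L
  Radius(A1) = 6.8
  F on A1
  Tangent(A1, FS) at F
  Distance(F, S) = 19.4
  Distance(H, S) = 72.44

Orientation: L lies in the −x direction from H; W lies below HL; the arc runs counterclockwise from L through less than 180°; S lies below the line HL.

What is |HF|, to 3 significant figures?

60.8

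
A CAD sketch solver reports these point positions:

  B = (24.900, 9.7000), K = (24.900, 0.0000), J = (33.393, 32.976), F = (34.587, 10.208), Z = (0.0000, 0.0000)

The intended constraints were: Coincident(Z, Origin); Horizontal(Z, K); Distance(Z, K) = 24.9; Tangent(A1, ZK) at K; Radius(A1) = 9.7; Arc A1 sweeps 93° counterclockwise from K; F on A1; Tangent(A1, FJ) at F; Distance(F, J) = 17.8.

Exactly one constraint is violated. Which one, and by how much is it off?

Distance(F, J) = 17.8 — off by 5.00.

Z = (0.00, 0.00) ✓; Z.y = 0.00, K.y = 0.00 ✓; |ZK| = 24.90 ✓; ∠(BK, KZ) = 90.00° ✓; |BK| = 9.700 ✓; bearing(B→F) − bearing(B→K) = 93.00° ✓; |BF| = 9.700 ✓; ∠(BF, FJ) = 90.00° ✓; |FJ| = 22.80 ✗.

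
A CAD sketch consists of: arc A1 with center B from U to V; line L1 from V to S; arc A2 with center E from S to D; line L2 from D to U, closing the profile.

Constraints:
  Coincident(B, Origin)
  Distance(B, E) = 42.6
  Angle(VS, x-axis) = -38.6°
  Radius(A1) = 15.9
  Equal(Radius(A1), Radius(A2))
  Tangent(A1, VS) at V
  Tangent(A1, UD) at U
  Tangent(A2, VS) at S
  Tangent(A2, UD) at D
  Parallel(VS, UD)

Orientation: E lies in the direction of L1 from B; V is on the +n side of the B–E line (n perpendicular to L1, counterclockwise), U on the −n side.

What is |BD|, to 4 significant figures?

45.47

The slot axis is L1's direction at -38.6°, so u = (cos -38.6°, sin -38.6°) = (0.7815, -0.6239) and n = (−sin -38.6°, cos -38.6°) = (0.6239, 0.7815). B is at the origin and E lies 42.6 along u from B, so E = 42.6·u = (33.29, -26.58). Tangency of A1 to both parallel lines with radius 15.9 puts V and U at B ± 15.9·n: V = (9.920, 12.43), U = (-9.920, -12.43). Equal radii place S and D the same way about E: S = E + 15.9·n = (43.21, -14.15), D = E − 15.9·n = (23.37, -39.00). Then |BD| = |D − B| = 45.47.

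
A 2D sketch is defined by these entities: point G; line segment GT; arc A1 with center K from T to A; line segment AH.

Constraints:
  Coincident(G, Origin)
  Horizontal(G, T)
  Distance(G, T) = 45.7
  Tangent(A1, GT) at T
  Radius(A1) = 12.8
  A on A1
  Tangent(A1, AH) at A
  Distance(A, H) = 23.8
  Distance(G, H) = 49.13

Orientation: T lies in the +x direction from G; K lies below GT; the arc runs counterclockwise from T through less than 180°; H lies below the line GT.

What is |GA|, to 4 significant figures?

35.29

G is at the origin; G and T share the same y with |GT| = 45.7 and T on the +x side, so T = (45.70, 0.000). Tangency of A1 to GT means the radius KT is perpendicular to GT, so K = T + (0, -12.8) = (45.70, -12.80). Since KA ⟂ AH (tangency), |KH| = √(12.8² + 23.8²) = 27.02 regardless of where A sits on A1. So H lies on both circle(G, 49.13) and circle(K, 27.02); the below-GT intersection is H = (32.82, -36.56). A is the foot of the tangent from H: A = (32.90, -12.76).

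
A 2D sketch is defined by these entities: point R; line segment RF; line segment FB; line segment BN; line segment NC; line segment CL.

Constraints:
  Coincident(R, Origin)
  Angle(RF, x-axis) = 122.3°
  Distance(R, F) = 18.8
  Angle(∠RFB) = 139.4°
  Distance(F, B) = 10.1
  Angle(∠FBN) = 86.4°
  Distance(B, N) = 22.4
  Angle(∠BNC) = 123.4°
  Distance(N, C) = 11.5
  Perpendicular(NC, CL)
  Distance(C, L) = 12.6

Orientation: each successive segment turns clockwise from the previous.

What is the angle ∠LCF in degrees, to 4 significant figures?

32.42°

R is at the origin; RF runs at 122.3° with length 18.8, so F = (-10.05, 15.89). ∠RFB = 139.4° gives FB at 81.70° from the x-axis; with |FB| = 10.1, B = (-8.588, 25.89). ∠FBN = 86.4° gives BN at -11.90° from the x-axis; with |BN| = 22.4, N = (13.33, 21.27). ∠BNC = 123.4° gives NC at -68.50° from the x-axis; with |NC| = 11.5, C = (17.55, 10.57). NC is perpendicular to CL, so CL runs at -158.5°; with |CL| = 12.6, L = (5.822, 5.948). Then cos ∠LCF = CL·CF / (|CL||CF|), giving 32.42°.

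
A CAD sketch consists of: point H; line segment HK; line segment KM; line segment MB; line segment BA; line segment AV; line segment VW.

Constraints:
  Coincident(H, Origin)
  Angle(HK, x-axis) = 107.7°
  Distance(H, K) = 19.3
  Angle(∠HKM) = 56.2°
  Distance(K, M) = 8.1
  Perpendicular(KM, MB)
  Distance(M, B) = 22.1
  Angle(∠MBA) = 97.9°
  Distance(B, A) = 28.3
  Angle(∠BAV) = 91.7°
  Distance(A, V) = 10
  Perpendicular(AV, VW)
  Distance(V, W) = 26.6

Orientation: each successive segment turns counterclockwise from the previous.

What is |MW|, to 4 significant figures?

12.20

H is at the origin; HK runs at 107.7° with length 19.3, so K = (-5.868, 18.39). ∠HKM = 56.2° gives KM at -128.5° from the x-axis; with |KM| = 8.1, M = (-10.91, 12.05). The perpendicularity gives MB at right angles to KM, so MB runs at -38.50°; with |MB| = 22.1, B = (6.385, -1.710). ∠MBA = 97.9° gives BA at 43.60° from the x-axis; with |BA| = 28.3, A = (26.88, 17.81). ∠BAV = 91.7° gives AV at 131.9° from the x-axis; with |AV| = 10.0, V = (20.20, 25.25). AV ⟂ VW, so VW runs at -138.1°; with |VW| = 26.6, W = (0.4025, 7.485). Then |MW| = |W − M| = 12.20.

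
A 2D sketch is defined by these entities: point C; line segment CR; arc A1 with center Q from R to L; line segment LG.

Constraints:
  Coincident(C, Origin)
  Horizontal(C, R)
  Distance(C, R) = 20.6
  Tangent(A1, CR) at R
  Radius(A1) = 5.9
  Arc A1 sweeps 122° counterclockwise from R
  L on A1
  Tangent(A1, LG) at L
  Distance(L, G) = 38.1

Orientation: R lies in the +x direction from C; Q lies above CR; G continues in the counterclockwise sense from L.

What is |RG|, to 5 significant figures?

44.038

C is at the origin; CR is horizontal with |CR| = 20.6 and R on the +x side, so R = (20.600, 0.0000). Since A1 is tangent to CR there, QR ⟂ CR, so Q = R + (0, 5.9) = (20.600, 5.9000). On A1, R sits at bearing -90° from Q; a 122° counterclockwise sweep puts L at bearing 32°, so L = Q + 5.9·(cos 32°, sin 32°) = (25.603, 9.0265). The tangent condition forces QL to be normal to LG, so LG runs along (−sin 32°, cos 32°); with |LG| = 38.1, G = (5.4136, 41.337). Then |RG| = |G − R| = 44.038.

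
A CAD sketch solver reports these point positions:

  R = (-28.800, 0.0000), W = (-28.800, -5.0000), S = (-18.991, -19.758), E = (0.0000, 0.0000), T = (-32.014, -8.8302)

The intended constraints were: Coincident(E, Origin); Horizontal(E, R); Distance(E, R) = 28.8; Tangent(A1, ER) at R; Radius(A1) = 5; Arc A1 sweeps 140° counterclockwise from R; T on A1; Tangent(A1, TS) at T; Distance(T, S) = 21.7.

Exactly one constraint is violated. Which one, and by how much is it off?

Distance(T, S) = 21.7 — off by 4.70.

E = (0.00, 0.00) ✓; E.y = 0.00, R.y = 0.00 ✓; |ER| = 28.80 ✓; ∠(WR, RE) = 90.00° ✓; |WR| = 5.000 ✓; bearing(W→T) − bearing(W→R) = 140.0° ✓; |WT| = 5.000 ✓; ∠(WT, TS) = 90.00° ✓; |TS| = 17.00 ✗.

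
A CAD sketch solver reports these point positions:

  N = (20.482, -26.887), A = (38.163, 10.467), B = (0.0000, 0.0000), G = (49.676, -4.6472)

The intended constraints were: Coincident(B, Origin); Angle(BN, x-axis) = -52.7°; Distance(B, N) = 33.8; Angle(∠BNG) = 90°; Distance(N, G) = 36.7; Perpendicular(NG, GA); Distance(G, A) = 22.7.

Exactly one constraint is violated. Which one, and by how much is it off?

Distance(G, A) = 22.7 — off by 3.70.

B = (0.00, 0.00) ✓; BN at -52.70° ✓; |BN| = 33.80 ✓; ∠BNG = 90.00° ✓; |NG| = 36.70 ✓; ∠(NG, GA) = 90.00° ✓; |GA| = 19.00 ✗.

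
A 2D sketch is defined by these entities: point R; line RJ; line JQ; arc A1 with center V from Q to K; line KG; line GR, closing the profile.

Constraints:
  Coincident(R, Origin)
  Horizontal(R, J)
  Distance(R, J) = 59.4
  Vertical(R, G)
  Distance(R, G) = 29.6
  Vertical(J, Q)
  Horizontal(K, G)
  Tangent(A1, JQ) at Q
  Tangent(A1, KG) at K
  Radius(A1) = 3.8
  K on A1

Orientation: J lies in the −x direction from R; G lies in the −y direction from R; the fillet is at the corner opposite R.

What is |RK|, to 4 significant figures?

62.99

R is at the origin; R and J share the same y with |RJ| = 59.4 and J on the −x side, so J = (-59.40, 0.000). RG is vertical with |RG| = 29.6 and G on the −y side, so G = (0.000, -29.60). The virtual corner opposite R is at (-59.40, -29.60). A1 meets JQ tangentially, so VQ is at right angles to JQ and A1 meets KG tangentially, so VK is at right angles to KG, with radius 3.8, so the center V sits 3.8 in from both sides at V = (-55.60, -25.80). That places the tangent points at Q = (-59.40, -25.80) on JQ and K = (-55.60, -29.60) on KG. Then |RK| = |K − R| = 62.99.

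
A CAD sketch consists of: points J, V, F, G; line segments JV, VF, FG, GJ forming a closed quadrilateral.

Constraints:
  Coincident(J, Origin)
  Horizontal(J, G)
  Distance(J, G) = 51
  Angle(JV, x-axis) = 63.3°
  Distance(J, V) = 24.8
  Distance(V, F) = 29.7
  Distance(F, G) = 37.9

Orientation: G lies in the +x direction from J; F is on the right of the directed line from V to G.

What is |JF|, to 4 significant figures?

15.70

J is at the origin; JG is horizontal with |JG| = 51.0 and G in +x, so G = (51.0, 0). JV runs at 63.3° with |JV| = 24.8, so V = (11.14, 22.16). F is determined by |VF| = 29.7 and |FG| = 37.9 together: it lies at the intersection of circle(V, 29.7) and circle(G, 37.9). With |VG| = 45.60, the foot of the radical line on VG is 16.72 from V and the perpendicular offset is √(29.7² − 16.72²) = 24.54. Taking the right-of-VG solution: F = (13.83, -7.422).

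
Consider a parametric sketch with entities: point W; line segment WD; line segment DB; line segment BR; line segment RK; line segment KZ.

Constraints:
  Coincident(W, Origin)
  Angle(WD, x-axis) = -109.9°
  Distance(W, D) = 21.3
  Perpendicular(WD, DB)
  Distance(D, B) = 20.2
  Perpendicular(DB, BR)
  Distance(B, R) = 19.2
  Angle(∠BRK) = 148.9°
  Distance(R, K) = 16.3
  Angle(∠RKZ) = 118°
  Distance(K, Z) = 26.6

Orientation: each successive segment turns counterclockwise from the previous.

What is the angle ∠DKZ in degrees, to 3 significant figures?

67.3°

∠BRK = 148.9° gives RK at 101° from the x-axis; with |RK| = 16.3, K = (15.1, 7.14). ∠RKZ = 118.0° gives KZ at 163° from the x-axis; with |KZ| = 26.6, Z = (-10.4, 14.8). Then cos ∠DKZ = KD·KZ / (|KD||KZ|), giving 67.3°.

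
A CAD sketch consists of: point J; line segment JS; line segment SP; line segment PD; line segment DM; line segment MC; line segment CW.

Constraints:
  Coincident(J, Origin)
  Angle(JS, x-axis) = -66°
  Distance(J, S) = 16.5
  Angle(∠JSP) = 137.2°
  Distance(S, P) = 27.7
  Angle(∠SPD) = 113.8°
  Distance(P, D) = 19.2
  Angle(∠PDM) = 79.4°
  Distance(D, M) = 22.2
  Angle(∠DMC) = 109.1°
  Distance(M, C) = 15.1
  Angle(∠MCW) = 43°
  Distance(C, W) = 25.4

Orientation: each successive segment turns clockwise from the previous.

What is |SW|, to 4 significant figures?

34.45

J is at the origin; JS runs at -66.0° with length 16.5, so S = (6.711, -15.07). ∠JSP = 137.2° gives SP at -108.8° from the x-axis; with |SP| = 27.7, P = (-2.216, -41.30). ∠SPD = 113.8° gives PD at -175.0° from the x-axis; with |PD| = 19.2, D = (-21.34, -42.97). ∠PDM = 79.4° gives DM at 84.40° from the x-axis; with |DM| = 22.2, M = (-19.18, -20.88). ∠DMC = 109.1° gives MC at 13.50° from the x-axis; with |MC| = 15.1, C = (-4.493, -17.35). ∠MCW = 43.0° gives CW at -123.5° from the x-axis; with |CW| = 25.4, W = (-18.51, -38.53). Then |SW| = |W − S| = 34.45.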